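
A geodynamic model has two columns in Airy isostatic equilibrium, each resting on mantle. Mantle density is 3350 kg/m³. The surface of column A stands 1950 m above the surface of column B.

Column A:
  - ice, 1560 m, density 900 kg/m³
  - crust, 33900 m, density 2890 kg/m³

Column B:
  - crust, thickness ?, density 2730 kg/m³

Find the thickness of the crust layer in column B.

20800 m

Take the compensation level at the base of the deeper column (depth z_c below the surface of column A) and equate Σ ρ_i t_i down to z_c; mantle fills any gap and the z_c terms cancel.
Column A: 1560×900 + 33900×2890 + (z_c − 35460)×3350
Column B: 1950×0 + x×2730 + (z_c − 1950 − 0 − x)×3350
The z_c×3350 term appears on both sides and cancels. Collect the known terms of each column as K = Σ(ρt)_known − 3350 × (depth of known layers): K_A = 99375000 − 3350×35460 = −19416000; K_B = 0 − 3350×(1950 + 0) = −6532500.
Balance: K_A = K_B − x×(3350 − 2730), so x = (K_B − K_A)/(3350 − 2730) = 12883500/620 = 20800 m.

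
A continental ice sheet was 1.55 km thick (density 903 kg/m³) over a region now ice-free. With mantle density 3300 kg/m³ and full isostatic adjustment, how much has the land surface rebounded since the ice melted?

0.424 km

Removing the load lets mantle flow back in; uplift u satisfies ρ_ice t = ρ_m u.
u = t ρ_ice/ρ_m = 1.55 km × 903/3300 = 0.424 km.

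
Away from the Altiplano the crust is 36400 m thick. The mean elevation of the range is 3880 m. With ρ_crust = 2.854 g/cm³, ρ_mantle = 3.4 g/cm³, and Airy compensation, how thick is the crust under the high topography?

60600 m

Root depth r = h ρ_c / (ρ_m − ρ_c) = 3880 m × 2.854 / 0.546 = 20280 m.
Total thickness = T + h + r = 36400 m + 3880 m + 20280 m = 60600 m.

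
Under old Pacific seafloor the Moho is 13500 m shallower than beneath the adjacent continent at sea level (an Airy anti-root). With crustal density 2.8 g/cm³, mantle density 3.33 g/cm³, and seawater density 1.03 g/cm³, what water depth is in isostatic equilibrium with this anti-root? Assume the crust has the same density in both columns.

4040 m

Replacing a thickness d of crust by seawater at the top must be balanced by replacing crust with mantle at the base: d (ρ_c − ρ_w) = a (ρ_m − ρ_c).
d = a (ρ_m − ρ_c)/(ρ_c − ρ_w) = 13500 m × 0.53/1.77 = 4040 m.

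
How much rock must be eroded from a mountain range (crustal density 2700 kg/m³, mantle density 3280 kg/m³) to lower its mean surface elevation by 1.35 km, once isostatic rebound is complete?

7.63 km

Net drop Δ = e − u = e − e ρ_c/ρ_m = e (ρ_m − ρ_c)/ρ_m.
e = Δ ρ_m/(ρ_m − ρ_c) = 1.35 km × 3280/580 = 7.63 km.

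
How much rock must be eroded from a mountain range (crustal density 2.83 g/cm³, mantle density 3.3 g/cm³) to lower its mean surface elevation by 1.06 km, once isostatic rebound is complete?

Net drop Δ = e − u = e − e ρ_c/ρ_m = e (ρ_m − ρ_c)/ρ_m.
e = Δ ρ_m/(ρ_m − ρ_c) = 1.06 km × 3.3/0.47 = 7.44 km.

7.44 km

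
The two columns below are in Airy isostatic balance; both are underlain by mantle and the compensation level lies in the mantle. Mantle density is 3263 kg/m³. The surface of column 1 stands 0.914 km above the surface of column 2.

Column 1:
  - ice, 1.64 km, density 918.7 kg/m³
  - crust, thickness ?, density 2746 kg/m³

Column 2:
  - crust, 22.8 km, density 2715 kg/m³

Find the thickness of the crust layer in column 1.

22.5 km

Take the compensation level at the base of the deeper column (depth z_c below the surface of column 1) and equate Σ ρ_i t_i down to z_c; mantle fills any gap and the z_c terms cancel.
Column 1: 1.64×918.7 + x×2746 + (z_c − 1.64 − x)×3263
Column 2: 0.914×0 + 22.8×2715 + (z_c − 0.914 − 22.8)×3263
The z_c×3263 term appears on both sides and cancels. Collect the known terms of each column as K = Σ(ρt)_known − 3263 × (depth of known layers): K_1 = 1506.668 − 3263×1.64 = −3844.652; K_2 = 61902 − 3263×(0.914 + 22.8) = −15476.782.
Balance: K_1 − x×(3263 − 2746) = K_2, so x = (K_1 − K_2)/(3263 − 2746) = 11632.1/517 = 22.5 km.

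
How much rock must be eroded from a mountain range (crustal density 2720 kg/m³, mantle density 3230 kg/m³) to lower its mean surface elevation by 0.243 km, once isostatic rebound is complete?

1.54 km

Net drop Δ = e − u = e − e ρ_c/ρ_m = e (ρ_m − ρ_c)/ρ_m.
e = Δ ρ_m/(ρ_m − ρ_c) = 0.243 km × 3230/510 = 1.54 km.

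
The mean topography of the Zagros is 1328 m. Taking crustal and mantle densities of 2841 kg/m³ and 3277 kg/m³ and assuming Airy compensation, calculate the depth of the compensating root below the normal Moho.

8650 m

Balancing pressure at the compensation depth: the weight of the topography is balanced by the buoyancy of the root, ρ_c h = (ρ_m − ρ_c) r.
r = h · ρ_c / (ρ_m − ρ_c) = 1328 m × 2841 / (3277 − 2841) = 8650 m.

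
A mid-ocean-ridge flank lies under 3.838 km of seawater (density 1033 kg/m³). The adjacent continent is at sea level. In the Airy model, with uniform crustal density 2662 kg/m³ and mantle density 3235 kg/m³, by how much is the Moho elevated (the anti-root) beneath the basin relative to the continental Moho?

By Archimedes' principle applied to the lithosphere: replacing crust with seawater at the top is compensated by replacing crust with mantle at the base: d (ρ_c − ρ_w) = a (ρ_m − ρ_c).
a = d (ρ_c − ρ_w)/(ρ_m − ρ_c) = 3.838 km × 1629/573 = 10.9 km.

10.9 km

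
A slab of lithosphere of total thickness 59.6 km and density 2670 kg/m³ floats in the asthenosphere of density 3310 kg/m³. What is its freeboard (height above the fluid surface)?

Floating equilibrium: submerged depth d = t ρ_obj/ρ_fluid = 59.6 km × 2670/3310 = 48.08 km.
Freeboard = t − d = 59.6 km − 48.08 km = 11.5 km.

11.5 km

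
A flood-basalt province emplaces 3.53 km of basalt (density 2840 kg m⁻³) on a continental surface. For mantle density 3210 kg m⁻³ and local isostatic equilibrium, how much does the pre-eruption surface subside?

3.12 km

Subaerial loading: s = t ρ_load / ρ_m.
s = 3.53 km × 2840/3210 = 3.12 km.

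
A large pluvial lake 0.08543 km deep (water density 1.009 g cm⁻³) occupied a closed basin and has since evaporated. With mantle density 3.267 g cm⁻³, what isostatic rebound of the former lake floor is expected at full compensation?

0.0264 km

u = d ρ_w/ρ_m = 0.08543 km × 1.009/3.267 = 0.0264 km.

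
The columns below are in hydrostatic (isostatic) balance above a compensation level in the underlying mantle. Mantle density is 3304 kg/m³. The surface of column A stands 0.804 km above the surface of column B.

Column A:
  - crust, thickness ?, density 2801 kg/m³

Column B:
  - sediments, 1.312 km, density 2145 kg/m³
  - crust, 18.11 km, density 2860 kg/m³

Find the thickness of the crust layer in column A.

Take the compensation level at the base of the deeper column (depth z_c below the surface of column A) and equate Σ ρ_i t_i down to z_c; mantle fills any gap and the z_c terms cancel.
Column A: x×2801 + (z_c − 0 − x)×3304
Column B: 0.804×0 + 1.312×2145 + 18.11×2860 + (z_c − 0.804 − 19.422)×3304
The z_c×3304 term appears on both sides and cancels. Collect the known terms of each column as K = Σ(ρt)_known − 3304 × (depth of known layers): K_A = 0 − 3304×0 = 0; K_B = 54608.84 − 3304×(0.804 + 19.422) = −12217.864.
Balance: K_A − x×(3304 − 2801) = K_B, so x = (K_A − K_B)/(3304 − 2801) = 12217.9/503 = 24.3 km.

24.3 km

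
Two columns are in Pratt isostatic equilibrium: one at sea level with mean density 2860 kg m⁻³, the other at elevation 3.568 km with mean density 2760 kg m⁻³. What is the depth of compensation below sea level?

98.5 km

ρ_ref D = ρ (D + h) → D (ρ_ref − ρ) = ρ h.
D = ρ h/(ρ_ref − ρ) = 2760 × 3.568 km/(2860 − 2760) = 98.5 km.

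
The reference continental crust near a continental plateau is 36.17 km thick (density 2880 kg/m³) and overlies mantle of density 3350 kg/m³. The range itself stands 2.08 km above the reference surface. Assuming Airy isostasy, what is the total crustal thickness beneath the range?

Root depth r = h ρ_c / (ρ_m − ρ_c) = 2.08 km × 2880 / 470 = 12.75 km.
Total thickness = T + h + r = 36.17 km + 2.08 km + 12.75 km = 51 km.

51 km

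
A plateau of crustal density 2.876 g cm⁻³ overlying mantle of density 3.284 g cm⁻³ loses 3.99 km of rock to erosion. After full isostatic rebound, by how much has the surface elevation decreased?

Rebound u = e ρ_c/ρ_m = 3.99 km × 2.876/3.284 = 3.494 km.
Net surface drop = e − u = 3.99 km − 3.494 km = e (ρ_m − ρ_c)/ρ_m = 0.496 km.

0.496 km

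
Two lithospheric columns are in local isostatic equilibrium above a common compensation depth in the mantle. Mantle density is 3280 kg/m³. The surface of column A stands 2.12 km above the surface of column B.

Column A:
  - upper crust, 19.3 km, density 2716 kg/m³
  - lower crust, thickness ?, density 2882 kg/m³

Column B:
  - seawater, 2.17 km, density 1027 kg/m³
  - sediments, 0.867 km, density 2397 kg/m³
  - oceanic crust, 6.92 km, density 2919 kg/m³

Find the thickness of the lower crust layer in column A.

Take the compensation level at the base of the deeper column (depth z_c below the surface of column A) and equate Σ ρ_i t_i down to z_c; mantle fills any gap and the z_c terms cancel.
Column A: 19.3×2716 + x×2882 + (z_c − 19.3 − x)×3280
Column B: 2.12×0 + 2.17×1027 + 0.867×2397 + 6.92×2919 + (z_c − 2.12 − 9.957)×3280
The z_c×3280 term appears on both sides and cancels. Collect the known terms of each column as K = Σ(ρt)_known − 3280 × (depth of known layers): K_A = 52418.8 − 3280×19.3 = −10885.2; K_B = 24506.269 − 3280×(2.12 + 9.957) = −15106.291.
Balance: K_A − x×(3280 − 2882) = K_B, so x = (K_A − K_B)/(3280 − 2882) = 4221.09/398 = 10.6 km.

10.6 km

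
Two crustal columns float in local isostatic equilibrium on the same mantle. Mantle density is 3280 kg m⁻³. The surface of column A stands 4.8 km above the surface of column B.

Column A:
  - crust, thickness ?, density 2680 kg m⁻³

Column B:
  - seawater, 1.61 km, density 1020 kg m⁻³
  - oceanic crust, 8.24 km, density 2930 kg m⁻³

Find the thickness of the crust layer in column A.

Take the compensation level at the base of the deeper column (depth z_c below the surface of column A) and equate Σ ρ_i t_i down to z_c; mantle fills any gap and the z_c terms cancel.
Column A: x×2680 + (z_c − 0 − x)×3280
Column B: 4.8×0 + 1.61×1020 + 8.24×2930 + (z_c − 4.8 − 9.85)×3280
The z_c×3280 term appears on both sides and cancels. Collect the known terms of each column as K = Σ(ρt)_known − 3280 × (depth of known layers): K_A = 0 − 3280×0 = 0; K_B = 25785.4 − 3280×(4.8 + 9.85) = −22266.6.
Balance: K_A − x×(3280 − 2680) = K_B, so x = (K_A − K_B)/(3280 − 2680) = 22266.6/600 = 37.1 km.

37.1 km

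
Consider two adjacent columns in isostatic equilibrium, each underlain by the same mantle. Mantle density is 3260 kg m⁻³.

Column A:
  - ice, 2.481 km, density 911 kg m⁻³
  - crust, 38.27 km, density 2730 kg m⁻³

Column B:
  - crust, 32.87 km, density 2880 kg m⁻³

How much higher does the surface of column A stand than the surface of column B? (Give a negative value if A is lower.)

4.18 km

For any compensation level in the mantle, the mantle terms cancel and isostasy reduces to e = (Σt_A − Σt_B) − (Σ(ρt)_A − Σ(ρt)_B) / ρ_m.
Σt_A = 40.751 km; Σt_B = 32.87 km; Σ(ρt)_A = 106737.291; Σ(ρt)_B = 94665.6 (in km·kg m⁻³).
e = (40.751 − 32.87) − (106737.291 − 94665.6) / 3260 = 4.18 km.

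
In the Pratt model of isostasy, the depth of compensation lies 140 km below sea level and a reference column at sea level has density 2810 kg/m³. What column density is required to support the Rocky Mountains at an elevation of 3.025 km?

Pratt balance: ρ_ref D = ρ (D + h).
ρ = ρ_ref D/(D + h) = 2810 × 140 km/(140 km + 3.025 km) = 2750 kg/m³.

2750 kg/m³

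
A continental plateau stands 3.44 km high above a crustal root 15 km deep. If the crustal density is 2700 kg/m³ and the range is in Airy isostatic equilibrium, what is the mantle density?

3320 kg/m³

Airy balance: ρ_c h = (ρ_m − ρ_c) r → ρ_m = ρ_c (1 + h/r).
ρ_m = 2700 × (1 + 3.44 km/15 km) = 3320 kg/m³.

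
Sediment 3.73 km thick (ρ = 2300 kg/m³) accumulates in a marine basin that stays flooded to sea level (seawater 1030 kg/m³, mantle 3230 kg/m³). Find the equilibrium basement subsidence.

2.15 km

Submarine loading: the sediment displaces seawater, and the subsidence is in turn flooded, so s (ρ_m − ρ_w) = t (ρ_sed − ρ_w).
s = 3.73 km × (2300 − 1030) / (3230 − 1030) = 2.15 km.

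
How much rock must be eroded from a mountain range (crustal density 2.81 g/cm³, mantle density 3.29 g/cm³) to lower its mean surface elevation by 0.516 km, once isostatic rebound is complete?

3.54 km

Net drop Δ = e − u = e − e ρ_c/ρ_m = e (ρ_m − ρ_c)/ρ_m.
e = Δ ρ_m/(ρ_m − ρ_c) = 0.516 km × 3.29/0.48 = 3.54 km.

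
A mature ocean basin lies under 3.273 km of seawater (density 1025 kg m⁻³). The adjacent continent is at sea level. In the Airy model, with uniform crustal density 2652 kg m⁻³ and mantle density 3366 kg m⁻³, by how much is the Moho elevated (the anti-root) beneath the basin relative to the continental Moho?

By Archimedes' principle applied to the lithosphere: replacing crust with seawater at the top is compensated by replacing crust with mantle at the base: d (ρ_c − ρ_w) = a (ρ_m − ρ_c).
a = d (ρ_c − ρ_w)/(ρ_m − ρ_c) = 3.273 km × 1627/714 = 7.46 km.

7.46 km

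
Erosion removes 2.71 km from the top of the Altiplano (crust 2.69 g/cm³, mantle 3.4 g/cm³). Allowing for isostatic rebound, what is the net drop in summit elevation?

0.566 km

Rebound u = e ρ_c/ρ_m = 2.71 km × 2.69/3.4 = 2.144 km.
Net surface drop = e − u = 2.71 km − 2.144 km = e (ρ_m − ρ_c)/ρ_m = 0.566 km.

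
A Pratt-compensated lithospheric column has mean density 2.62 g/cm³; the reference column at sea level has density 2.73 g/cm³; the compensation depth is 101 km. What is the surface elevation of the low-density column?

4.24 km

ρ_ref D = ρ (D + h) → h = D (ρ_ref − ρ)/ρ.
h = 101 km × (2.73 − 2.62)/2.62 = 4.24 km.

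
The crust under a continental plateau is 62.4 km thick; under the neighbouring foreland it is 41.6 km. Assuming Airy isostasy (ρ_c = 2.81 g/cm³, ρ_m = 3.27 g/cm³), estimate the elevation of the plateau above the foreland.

Excess crust Δ = 62.4 km − 41.6 km = 20.8 km, split between elevation h and root r with h + r = Δ.
Airy balance ρ_c h = (ρ_m − ρ_c) r gives r = h ρ_c/(ρ_m − ρ_c), so h (1 + ρ_c/(ρ_m − ρ_c)) = Δ, i.e. h = Δ (ρ_m − ρ_c)/ρ_m.
h = 20.8 km × 0.46/3.27 = 2.93 km.

2.93 km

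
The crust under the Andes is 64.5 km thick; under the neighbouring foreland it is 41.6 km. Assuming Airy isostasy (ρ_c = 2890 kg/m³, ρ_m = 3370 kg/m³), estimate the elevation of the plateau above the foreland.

Excess crust Δ = 64.5 km − 41.6 km = 22.9 km, split between elevation h and root r with h + r = Δ.
Airy balance ρ_c h = (ρ_m − ρ_c) r gives r = h ρ_c/(ρ_m − ρ_c), so h (1 + ρ_c/(ρ_m − ρ_c)) = Δ, i.e. h = Δ (ρ_m − ρ_c)/ρ_m.
h = 22.9 km × 480/3370 = 3.26 km.

3.26 km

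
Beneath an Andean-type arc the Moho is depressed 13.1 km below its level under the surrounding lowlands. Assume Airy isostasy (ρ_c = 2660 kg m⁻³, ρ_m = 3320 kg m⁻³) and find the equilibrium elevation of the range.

3.25 km

Isostatic balance requires: ρ_c h = (ρ_m − ρ_c) r.
h = r (ρ_m − ρ_c) / ρ_c = 13.1 km × (3320 − 2660) / 2660 = 3.25 km.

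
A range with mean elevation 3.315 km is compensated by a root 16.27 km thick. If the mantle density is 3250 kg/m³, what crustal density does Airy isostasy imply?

ρ_c h = (ρ_m − ρ_c) r → ρ_c (h + r) = ρ_m r → ρ_c = ρ_m r / (h + r).
ρ_c = 3250 × 16.27 km / (3.315 km + 16.27 km) = 2700 kg/m³.

2700 kg/m³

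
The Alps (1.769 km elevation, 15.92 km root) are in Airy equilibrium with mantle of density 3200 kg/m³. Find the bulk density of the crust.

ρ_c h = (ρ_m − ρ_c) r → ρ_c (h + r) = ρ_m r → ρ_c = ρ_m r / (h + r).
ρ_c = 3200 × 15.92 km / (1.769 km + 15.92 km) = 2880 kg/m³.

2880 kg/m³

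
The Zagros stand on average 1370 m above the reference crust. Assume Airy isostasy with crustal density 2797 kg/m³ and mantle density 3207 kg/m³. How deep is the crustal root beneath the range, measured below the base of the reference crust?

Balancing pressure at the compensation depth: the weight of the topography is balanced by the buoyancy of the root, ρ_c h = (ρ_m − ρ_c) r.
r = h · ρ_c / (ρ_m − ρ_c) = 1370 m × 2797 / (3207 − 2797) = 9350 m.

9350 m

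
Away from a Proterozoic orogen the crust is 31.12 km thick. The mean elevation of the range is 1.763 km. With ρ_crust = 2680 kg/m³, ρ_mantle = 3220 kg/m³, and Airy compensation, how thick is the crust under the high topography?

Root depth r = h ρ_c / (ρ_m − ρ_c) = 1.763 km × 2680 / 540 = 8.75 km.
Total thickness = T + h + r = 31.12 km + 1.763 km + 8.75 km = 41.6 km.

41.6 km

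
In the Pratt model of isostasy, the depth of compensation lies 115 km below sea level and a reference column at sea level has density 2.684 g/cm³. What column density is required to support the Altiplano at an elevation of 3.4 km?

2.61 g/cm³

Pratt balance: ρ_ref D = ρ (D + h).
ρ = ρ_ref D/(D + h) = 2.684 × 115 km/(115 km + 3.4 km) = 2.61 g/cm³.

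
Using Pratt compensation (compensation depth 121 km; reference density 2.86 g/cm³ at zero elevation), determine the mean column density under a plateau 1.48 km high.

Pratt balance: ρ_ref D = ρ (D + h).
ρ = ρ_ref D/(D + h) = 2.86 × 121 km/(121 km + 1.48 km) = 2.83 g/cm³.

2.83 g/cm³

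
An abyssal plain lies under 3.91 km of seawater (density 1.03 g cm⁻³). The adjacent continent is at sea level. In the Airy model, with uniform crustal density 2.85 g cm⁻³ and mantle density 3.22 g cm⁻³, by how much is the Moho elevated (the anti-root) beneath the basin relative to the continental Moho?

By Archimedes' principle applied to the lithosphere: replacing crust with seawater at the top is compensated by replacing crust with mantle at the base: d (ρ_c − ρ_w) = a (ρ_m − ρ_c).
a = d (ρ_c − ρ_w)/(ρ_m − ρ_c) = 3.91 km × 1.82/0.37 = 19.2 km.

19.2 km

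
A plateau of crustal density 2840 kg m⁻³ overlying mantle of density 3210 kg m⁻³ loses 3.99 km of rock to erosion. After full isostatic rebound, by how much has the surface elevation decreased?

0.46 km

Rebound u = e ρ_c/ρ_m = 3.99 km × 2840/3210 = 3.53 km.
Net surface drop = e − u = 3.99 km − 3.53 km = e (ρ_m − ρ_c)/ρ_m = 0.46 km.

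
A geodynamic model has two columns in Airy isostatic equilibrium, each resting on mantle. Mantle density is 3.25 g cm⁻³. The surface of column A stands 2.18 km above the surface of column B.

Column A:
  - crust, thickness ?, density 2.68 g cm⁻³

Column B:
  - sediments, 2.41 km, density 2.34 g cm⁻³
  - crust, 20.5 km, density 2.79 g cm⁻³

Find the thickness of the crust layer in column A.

32.8 km

Take the compensation level at the base of the deeper column (depth z_c below the surface of column A) and equate Σ ρ_i t_i down to z_c; mantle fills any gap and the z_c terms cancel.
Column A: x×2.68 + (z_c − 0 − x)×3.25
Column B: 2.18×0 + 2.41×2.34 + 20.5×2.79 + (z_c − 2.18 − 22.91)×3.25
The z_c×3.25 term appears on both sides and cancels. Collect the known terms of each column as K = Σ(ρt)_known − 3.25 × (depth of known layers): K_A = 0 − 3.25×0 = 0; K_B = 62.8344 − 3.25×(2.18 + 22.91) = −18.7081.
Balance: K_A − x×(3.25 − 2.68) = K_B, so x = (K_A − K_B)/(3.25 − 2.68) = 18.7081/0.57 = 32.8 km.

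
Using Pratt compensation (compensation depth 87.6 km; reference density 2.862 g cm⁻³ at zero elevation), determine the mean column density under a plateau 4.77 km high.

Pratt balance: ρ_ref D = ρ (D + h).
ρ = ρ_ref D/(D + h) = 2.862 × 87.6 km/(87.6 km + 4.77 km) = 2.71 g cm⁻³.

2.71 g cm⁻³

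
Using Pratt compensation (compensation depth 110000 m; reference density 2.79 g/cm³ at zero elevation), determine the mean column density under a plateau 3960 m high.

2.69 g/cm³

Pratt balance: ρ_ref D = ρ (D + h).
ρ = ρ_ref D/(D + h) = 2.79 × 110000 m/(110000 m + 3960 m) = 2.69 g/cm³.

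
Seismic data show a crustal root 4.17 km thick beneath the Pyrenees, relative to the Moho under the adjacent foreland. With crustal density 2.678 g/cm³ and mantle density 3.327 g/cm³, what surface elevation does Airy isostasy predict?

1.01 km

Isostatic balance requires: ρ_c h = (ρ_m − ρ_c) r.
h = r (ρ_m − ρ_c) / ρ_c = 4.17 km × (3.327 − 2.678) / 2.678 = 1.01 km.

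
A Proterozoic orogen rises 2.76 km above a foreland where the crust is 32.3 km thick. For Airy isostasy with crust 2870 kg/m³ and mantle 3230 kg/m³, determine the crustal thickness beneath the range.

Root depth r = h ρ_c / (ρ_m − ρ_c) = 2.76 km × 2870 / 360 = 22 km.
Total thickness = T + h + r = 32.3 km + 2.76 km + 22 km = 57.1 km.

57.1 km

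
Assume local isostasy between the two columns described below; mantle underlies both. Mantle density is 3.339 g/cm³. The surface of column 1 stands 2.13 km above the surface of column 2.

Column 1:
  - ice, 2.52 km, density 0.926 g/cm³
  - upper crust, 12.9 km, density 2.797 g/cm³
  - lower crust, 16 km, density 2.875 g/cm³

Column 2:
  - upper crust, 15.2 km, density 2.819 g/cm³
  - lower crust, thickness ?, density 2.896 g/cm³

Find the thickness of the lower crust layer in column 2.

Take the compensation level at the base of the deeper column (depth z_c below the surface of column 1) and equate Σ ρ_i t_i down to z_c; mantle fills any gap and the z_c terms cancel.
Column 1: 2.52×0.926 + 12.9×2.797 + 16×2.875 + (z_c − 31.42)×3.339
Column 2: 2.13×0 + 15.2×2.819 + x×2.896 + (z_c − 2.13 − 15.2 − x)×3.339
The z_c×3.339 term appears on both sides and cancels. Collect the known terms of each column as K = Σ(ρt)_known − 3.339 × (depth of known layers): K_1 = 84.41482 − 3.339×31.42 = −20.49656; K_2 = 42.8488 − 3.339×(2.13 + 15.2) = −15.01607.
Balance: K_1 = K_2 − x×(3.339 − 2.896), so x = (K_2 − K_1)/(3.339 − 2.896) = 5.48049/0.443 = 12.4 km.

12.4 km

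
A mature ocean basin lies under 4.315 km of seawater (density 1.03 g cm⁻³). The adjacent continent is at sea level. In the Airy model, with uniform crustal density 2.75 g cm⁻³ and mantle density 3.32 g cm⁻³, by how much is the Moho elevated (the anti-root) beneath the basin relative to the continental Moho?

13 km

In Airy isostatic equilibrium: replacing crust with seawater at the top is compensated by replacing crust with mantle at the base: d (ρ_c − ρ_w) = a (ρ_m − ρ_c).
a = d (ρ_c − ρ_w)/(ρ_m − ρ_c) = 4.315 km × 1.72/0.57 = 13 km.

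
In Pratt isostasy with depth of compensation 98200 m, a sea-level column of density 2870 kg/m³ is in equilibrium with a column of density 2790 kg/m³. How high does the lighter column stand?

2820 m

ρ_ref D = ρ (D + h) → h = D (ρ_ref − ρ)/ρ.
h = 98200 m × (2870 − 2790)/2790 = 2820 m.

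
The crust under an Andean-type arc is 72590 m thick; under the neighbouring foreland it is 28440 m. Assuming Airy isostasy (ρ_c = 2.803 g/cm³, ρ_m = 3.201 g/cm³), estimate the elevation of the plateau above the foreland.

Excess crust Δ = 72590 m − 28440 m = 44150 m, split between elevation h and root r with h + r = Δ.
Airy balance ρ_c h = (ρ_m − ρ_c) r gives r = h ρ_c/(ρ_m − ρ_c), so h (1 + ρ_c/(ρ_m − ρ_c)) = Δ, i.e. h = Δ (ρ_m − ρ_c)/ρ_m.
h = 44150 m × 0.398/3.201 = 5490 m.

5490 m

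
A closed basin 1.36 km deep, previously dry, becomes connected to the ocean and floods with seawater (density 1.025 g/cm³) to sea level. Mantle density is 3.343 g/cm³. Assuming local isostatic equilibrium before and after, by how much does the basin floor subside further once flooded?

After flooding the water column is d + s deep. Its weight must equal the weight of mantle displaced by the extra subsidence s: (d + s) ρ_w = s ρ_m.
s = d ρ_w / (ρ_m − ρ_w) = 1.36 km × 1.025/(3.343 − 1.025) = 0.601 km.

0.601 km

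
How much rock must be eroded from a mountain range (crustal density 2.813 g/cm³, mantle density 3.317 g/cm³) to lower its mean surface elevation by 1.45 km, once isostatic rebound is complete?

9.54 km

Net drop Δ = e − u = e − e ρ_c/ρ_m = e (ρ_m − ρ_c)/ρ_m.
e = Δ ρ_m/(ρ_m − ρ_c) = 1.45 km × 3.317/0.504 = 9.54 km.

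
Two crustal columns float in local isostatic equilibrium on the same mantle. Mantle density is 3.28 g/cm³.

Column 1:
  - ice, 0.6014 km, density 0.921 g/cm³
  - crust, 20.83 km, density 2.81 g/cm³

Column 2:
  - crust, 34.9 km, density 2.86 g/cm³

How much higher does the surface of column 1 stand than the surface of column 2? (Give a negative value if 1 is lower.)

−1.05 km

For any compensation level in the mantle, the mantle terms cancel and isostasy reduces to e = (Σt_1 − Σt_2) − (Σ(ρt)_1 − Σ(ρt)_2) / ρ_m.
Σt_1 = 21.4314 km; Σt_2 = 34.9 km; Σ(ρt)_1 = 59.0861894; Σ(ρt)_2 = 99.814 (in km·g/cm³).
e = (21.4314 − 34.9) − (59.0861894 − 99.814) / 3.28 = −1.05 km.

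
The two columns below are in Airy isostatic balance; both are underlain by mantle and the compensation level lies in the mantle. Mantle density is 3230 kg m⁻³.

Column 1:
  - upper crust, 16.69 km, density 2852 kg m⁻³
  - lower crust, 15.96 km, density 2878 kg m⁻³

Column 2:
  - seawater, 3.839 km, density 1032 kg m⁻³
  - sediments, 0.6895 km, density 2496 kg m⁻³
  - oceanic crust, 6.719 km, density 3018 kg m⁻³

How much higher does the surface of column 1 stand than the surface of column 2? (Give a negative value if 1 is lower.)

For any compensation level in the mantle, the mantle terms cancel and isostasy reduces to e = (Σt_1 − Σt_2) − (Σ(ρt)_1 − Σ(ρt)_2) / ρ_m.
Σt_1 = 32.65 km; Σt_2 = 11.2475 km; Σ(ρt)_1 = 93532.76; Σ(ρt)_2 = 25960.782 (in km·kg m⁻³).
e = (32.65 − 11.2475) − (93532.76 − 25960.782) / 3230 = 0.482 km.

0.482 km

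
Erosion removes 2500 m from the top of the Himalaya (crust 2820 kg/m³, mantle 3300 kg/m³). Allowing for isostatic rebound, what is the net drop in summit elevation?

Rebound u = e ρ_c/ρ_m = 2500 m × 2820/3300 = 2136 m.
Net surface drop = e − u = 2500 m − 2136 m = e (ρ_m − ρ_c)/ρ_m = 364 m.

364 m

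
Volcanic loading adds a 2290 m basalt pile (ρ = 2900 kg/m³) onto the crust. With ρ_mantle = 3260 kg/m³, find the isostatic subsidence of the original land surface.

Subaerial loading: s = t ρ_load / ρ_m.
s = 2290 m × 2900/3260 = 2040 m.

2040 m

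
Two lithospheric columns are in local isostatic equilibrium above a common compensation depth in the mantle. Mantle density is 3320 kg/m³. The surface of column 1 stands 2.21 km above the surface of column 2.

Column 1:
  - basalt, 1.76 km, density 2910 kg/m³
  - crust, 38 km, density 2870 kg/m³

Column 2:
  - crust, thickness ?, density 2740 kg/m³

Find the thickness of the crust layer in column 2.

18.1 km

Take the compensation level at the base of the deeper column (depth z_c below the surface of column 1) and equate Σ ρ_i t_i down to z_c; mantle fills any gap and the z_c terms cancel.
Column 1: 1.76×2910 + 38×2870 + (z_c − 39.76)×3320
Column 2: 2.21×0 + x×2740 + (z_c − 2.21 − 0 − x)×3320
The z_c×3320 term appears on both sides and cancels. Collect the known terms of each column as K = Σ(ρt)_known − 3320 × (depth of known layers): K_1 = 114181.6 − 3320×39.76 = −17821.6; K_2 = 0 − 3320×(2.21 + 0) = −7337.2.
Balance: K_1 = K_2 − x×(3320 − 2740), so x = (K_2 − K_1)/(3320 − 2740) = 10484.4/580 = 18.1 km.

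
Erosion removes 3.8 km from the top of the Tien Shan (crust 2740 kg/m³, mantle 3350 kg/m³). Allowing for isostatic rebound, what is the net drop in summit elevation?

Rebound u = e ρ_c/ρ_m = 3.8 km × 2740/3350 = 3.108 km.
Net surface drop = e − u = 3.8 km − 3.108 km = e (ρ_m − ρ_c)/ρ_m = 0.692 km.

0.692 km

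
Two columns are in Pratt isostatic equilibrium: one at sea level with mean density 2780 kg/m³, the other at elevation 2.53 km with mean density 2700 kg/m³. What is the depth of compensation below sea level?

ρ_ref D = ρ (D + h) → D (ρ_ref − ρ) = ρ h.
D = ρ h/(ρ_ref − ρ) = 2700 × 2.53 km/(2780 − 2700) = 85.4 km.

85.4 km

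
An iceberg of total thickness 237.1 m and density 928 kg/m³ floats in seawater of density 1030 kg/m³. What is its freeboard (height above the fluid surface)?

Floating equilibrium: submerged depth d = t ρ_obj/ρ_fluid = 237.1 m × 928/1030 = 213.6 m.
Freeboard = t − d = 237.1 m − 213.6 m = 23.5 m.

23.5 m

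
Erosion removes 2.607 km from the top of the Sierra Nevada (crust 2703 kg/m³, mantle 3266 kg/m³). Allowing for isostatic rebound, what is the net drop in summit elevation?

Rebound u = e ρ_c/ρ_m = 2.607 km × 2703/3266 = 2.158 km.
Net surface drop = e − u = 2.607 km − 2.158 km = e (ρ_m − ρ_c)/ρ_m = 0.449 km.

0.449 km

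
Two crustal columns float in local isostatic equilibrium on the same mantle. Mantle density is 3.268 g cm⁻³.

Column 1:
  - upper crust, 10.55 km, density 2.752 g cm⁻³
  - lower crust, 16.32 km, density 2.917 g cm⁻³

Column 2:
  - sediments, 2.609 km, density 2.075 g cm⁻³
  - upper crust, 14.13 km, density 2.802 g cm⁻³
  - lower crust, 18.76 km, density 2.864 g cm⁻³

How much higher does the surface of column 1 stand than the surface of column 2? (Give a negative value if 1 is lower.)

−1.87 km

For any compensation level in the mantle, the mantle terms cancel and isostasy reduces to e = (Σt_1 − Σt_2) − (Σ(ρt)_1 − Σ(ρt)_2) / ρ_m.
Σt_1 = 26.87 km; Σt_2 = 35.499 km; Σ(ρt)_1 = 76.63904; Σ(ρt)_2 = 98.734575 (in km·g cm⁻³).
e = (26.87 − 35.499) − (76.63904 − 98.734575) / 3.268 = −1.87 km.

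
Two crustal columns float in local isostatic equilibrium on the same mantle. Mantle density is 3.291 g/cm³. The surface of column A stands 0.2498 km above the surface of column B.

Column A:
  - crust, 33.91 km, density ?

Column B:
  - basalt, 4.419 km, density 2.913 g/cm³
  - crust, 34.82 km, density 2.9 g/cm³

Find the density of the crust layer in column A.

2.82 g/cm³

Take the compensation level at the base of the deeper column (depth z_c below the surface of column A) and equate Σ ρ_i t_i down to z_c; mantle fills any gap and the z_c terms cancel.
Column A: 33.91×ρ + (z_c − 33.91)×3.291
Column B: 0.2498×0 + 4.419×2.913 + 34.82×2.9 + (z_c − 0.2498 − 39.239)×3.291
The z_c×3.291 term appears on both sides and cancels. Collect the known terms of each column as K = Σ(ρt)_known − 3.291 × (depth of known layers): K_A = 0 − 3.291×33.91 = −111.59781; K_B = 113.850547 − 3.291×(0.2498 + 39.239) = −16.1070938.
Balance: K_A + 33.91×ρ = K_B, so ρ = (K_B − K_A)/33.91 = 95.4907/33.91 = 2.82 g/cm³.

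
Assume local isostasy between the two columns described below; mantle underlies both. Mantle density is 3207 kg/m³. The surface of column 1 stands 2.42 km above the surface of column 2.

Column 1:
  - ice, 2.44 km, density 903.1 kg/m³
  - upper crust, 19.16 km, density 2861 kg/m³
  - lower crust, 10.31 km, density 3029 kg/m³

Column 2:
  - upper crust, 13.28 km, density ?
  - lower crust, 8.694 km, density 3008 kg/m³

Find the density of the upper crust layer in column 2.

Take the compensation level at the base of the deeper column (depth z_c below the surface of column 1) and equate Σ ρ_i t_i down to z_c; mantle fills any gap and the z_c terms cancel.
Column 1: 2.44×903.1 + 19.16×2861 + 10.31×3029 + (z_c − 31.91)×3207
Column 2: 2.42×0 + 13.28×ρ + 8.694×3008 + (z_c − 2.42 − 21.974)×3207
The z_c×3207 term appears on both sides and cancels. Collect the known terms of each column as K = Σ(ρt)_known − 3207 × (depth of known layers): K_1 = 88249.314 − 3207×31.91 = −14086.056; K_2 = 26151.552 − 3207×(2.42 + 21.974) = −52080.006.
Balance: K_1 = K_2 + 13.28×ρ, so ρ = (K_1 − K_2)/13.28 = 37994/13.28 = 2860 kg/m³.

2860 kg/m³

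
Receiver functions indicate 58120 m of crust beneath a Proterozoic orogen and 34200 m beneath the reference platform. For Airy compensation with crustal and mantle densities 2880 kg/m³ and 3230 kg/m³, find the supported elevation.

2590 m

Excess crust Δ = 58120 m − 34200 m = 23920 m, split between elevation h and root r with h + r = Δ.
Airy balance ρ_c h = (ρ_m − ρ_c) r gives r = h ρ_c/(ρ_m − ρ_c), so h (1 + ρ_c/(ρ_m − ρ_c)) = Δ, i.e. h = Δ (ρ_m − ρ_c)/ρ_m.
h = 23920 m × 350/3230 = 2590 m.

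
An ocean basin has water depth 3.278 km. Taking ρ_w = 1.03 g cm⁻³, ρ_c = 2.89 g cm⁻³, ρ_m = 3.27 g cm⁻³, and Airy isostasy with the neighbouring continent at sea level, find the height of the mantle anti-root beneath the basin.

Equating mass per unit area of the two columns: replacing crust with seawater at the top is compensated by replacing crust with mantle at the base: d (ρ_c − ρ_w) = a (ρ_m − ρ_c).
a = d (ρ_c − ρ_w)/(ρ_m − ρ_c) = 3.278 km × 1.86/0.38 = 16 km.

16 km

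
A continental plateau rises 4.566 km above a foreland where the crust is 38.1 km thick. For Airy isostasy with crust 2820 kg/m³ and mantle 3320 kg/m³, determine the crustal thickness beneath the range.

Root depth r = h ρ_c / (ρ_m − ρ_c) = 4.566 km × 2820 / 500 = 25.75 km.
Total thickness = T + h + r = 38.1 km + 4.566 km + 25.75 km = 68.4 km.

68.4 km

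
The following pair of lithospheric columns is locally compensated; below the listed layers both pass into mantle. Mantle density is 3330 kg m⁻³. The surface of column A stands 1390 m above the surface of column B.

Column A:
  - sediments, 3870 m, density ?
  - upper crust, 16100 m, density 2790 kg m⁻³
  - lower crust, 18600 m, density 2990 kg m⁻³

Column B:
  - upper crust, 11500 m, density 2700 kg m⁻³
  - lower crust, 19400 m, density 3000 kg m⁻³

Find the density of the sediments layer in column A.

Take the compensation level at the base of the deeper column (depth z_c below the surface of column A) and equate Σ ρ_i t_i down to z_c; mantle fills any gap and the z_c terms cancel.
Column A: 3870×ρ + 16100×2790 + 18600×2990 + (z_c − 38570)×3330
Column B: 1390×0 + 11500×2700 + 19400×3000 + (z_c − 1390 − 30900)×3330
The z_c×3330 term appears on both sides and cancels. Collect the known terms of each column as K = Σ(ρt)_known − 3330 × (depth of known layers): K_A = 100533000 − 3330×38570 = −27905100; K_B = 89250000 − 3330×(1390 + 30900) = −18275700.
Balance: K_A + 3870×ρ = K_B, so ρ = (K_B − K_A)/3870 = 9629400/3870 = 2490 kg m⁻³.

2490 kg m⁻³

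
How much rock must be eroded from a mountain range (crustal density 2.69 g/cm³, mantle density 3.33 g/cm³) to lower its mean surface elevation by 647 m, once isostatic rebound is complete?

3370 m

Net drop Δ = e − u = e − e ρ_c/ρ_m = e (ρ_m − ρ_c)/ρ_m.
e = Δ ρ_m/(ρ_m − ρ_c) = 647 m × 3.33/0.64 = 3370 m.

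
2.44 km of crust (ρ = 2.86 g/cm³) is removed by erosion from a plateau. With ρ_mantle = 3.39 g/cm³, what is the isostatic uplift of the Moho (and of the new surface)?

2.06 km

Unloading: uplift u = e ρ_c/ρ_m = 2.44 km × 2.86/3.39 = 2.06 km.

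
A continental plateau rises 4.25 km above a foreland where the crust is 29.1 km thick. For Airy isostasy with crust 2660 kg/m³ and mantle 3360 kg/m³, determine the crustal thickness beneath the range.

49.5 km

Root depth r = h ρ_c / (ρ_m − ρ_c) = 4.25 km × 2660 / 700 = 16.15 km.
Total thickness = T + h + r = 29.1 km + 4.25 km + 16.15 km = 49.5 km.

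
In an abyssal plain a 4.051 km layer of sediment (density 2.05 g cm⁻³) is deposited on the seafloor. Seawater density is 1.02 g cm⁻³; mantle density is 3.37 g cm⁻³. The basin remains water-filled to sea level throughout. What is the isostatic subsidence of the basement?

Submarine loading: the sediment displaces seawater, and the subsidence is in turn flooded, so s (ρ_m − ρ_w) = t (ρ_sed − ρ_w).
s = 4.051 km × (2.05 − 1.02) / (3.37 − 1.02) = 1.78 km.

1.78 km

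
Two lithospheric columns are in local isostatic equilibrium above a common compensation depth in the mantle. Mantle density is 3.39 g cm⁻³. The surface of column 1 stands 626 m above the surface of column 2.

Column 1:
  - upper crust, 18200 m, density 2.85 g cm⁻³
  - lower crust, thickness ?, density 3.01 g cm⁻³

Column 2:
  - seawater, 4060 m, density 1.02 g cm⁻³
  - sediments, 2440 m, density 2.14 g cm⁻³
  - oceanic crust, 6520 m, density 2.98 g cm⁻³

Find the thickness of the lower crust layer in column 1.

Take the compensation level at the base of the deeper column (depth z_c below the surface of column 1) and equate Σ ρ_i t_i down to z_c; mantle fills any gap and the z_c terms cancel.
Column 1: 18200×2.85 + x×3.01 + (z_c − 18200 − x)×3.39
Column 2: 626×0 + 4060×1.02 + 2440×2.14 + 6520×2.98 + (z_c − 626 − 13020)×3.39
The z_c×3.39 term appears on both sides and cancels. Collect the known terms of each column as K = Σ(ρt)_known − 3.39 × (depth of known layers): K_1 = 51870 − 3.39×18200 = −9828; K_2 = 28792.4 − 3.39×(626 + 13020) = −17467.54.
Balance: K_1 − x×(3.39 − 3.01) = K_2, so x = (K_1 − K_2)/(3.39 − 3.01) = 7639.54/0.38 = 20100 m.

20100 m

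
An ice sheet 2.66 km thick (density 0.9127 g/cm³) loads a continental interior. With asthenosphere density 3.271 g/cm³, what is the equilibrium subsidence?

For local isostatic compensation: the ice load ρ_ice t is balanced by mantle displaced below, ρ_m s.
s = t ρ_ice / ρ_m = 2.66 km × 0.9127/3.271 = 0.742 km.

0.742 km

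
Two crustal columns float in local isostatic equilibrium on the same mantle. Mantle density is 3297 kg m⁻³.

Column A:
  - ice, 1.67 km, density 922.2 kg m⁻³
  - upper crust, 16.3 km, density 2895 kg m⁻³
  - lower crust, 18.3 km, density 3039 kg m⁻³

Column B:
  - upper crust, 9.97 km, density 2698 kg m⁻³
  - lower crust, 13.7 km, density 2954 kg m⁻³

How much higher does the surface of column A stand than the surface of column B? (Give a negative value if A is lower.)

For any compensation level in the mantle, the mantle terms cancel and isostasy reduces to e = (Σt_A − Σt_B) − (Σ(ρt)_A − Σ(ρt)_B) / ρ_m.
Σt_A = 36.27 km; Σt_B = 23.67 km; Σ(ρt)_A = 104342.274; Σ(ρt)_B = 67368.86 (in km·kg m⁻³).
e = (36.27 − 23.67) − (104342.274 − 67368.86) / 3297 = 1.39 km.

1.39 km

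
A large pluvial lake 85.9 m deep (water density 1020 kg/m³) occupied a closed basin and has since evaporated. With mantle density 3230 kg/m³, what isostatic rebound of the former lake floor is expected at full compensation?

u = d ρ_w/ρ_m = 85.9 m × 1020/3230 = 27.1 m.

27.1 m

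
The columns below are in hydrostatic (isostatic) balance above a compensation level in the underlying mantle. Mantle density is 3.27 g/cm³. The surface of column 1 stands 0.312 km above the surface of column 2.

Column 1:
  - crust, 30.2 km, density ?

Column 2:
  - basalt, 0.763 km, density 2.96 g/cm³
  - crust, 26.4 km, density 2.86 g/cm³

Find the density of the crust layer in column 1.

2.87 g/cm³

Take the compensation level at the base of the deeper column (depth z_c below the surface of column 1) and equate Σ ρ_i t_i down to z_c; mantle fills any gap and the z_c terms cancel.
Column 1: 30.2×ρ + (z_c − 30.2)×3.27
Column 2: 0.312×0 + 0.763×2.96 + 26.4×2.86 + (z_c − 0.312 − 27.163)×3.27
The z_c×3.27 term appears on both sides and cancels. Collect the known terms of each column as K = Σ(ρt)_known − 3.27 × (depth of known layers): K_1 = 0 − 3.27×30.2 = −98.754; K_2 = 77.76248 − 3.27×(0.312 + 27.163) = −12.08077.
Balance: K_1 + 30.2×ρ = K_2, so ρ = (K_2 − K_1)/30.2 = 86.6732/30.2 = 2.87 g/cm³.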